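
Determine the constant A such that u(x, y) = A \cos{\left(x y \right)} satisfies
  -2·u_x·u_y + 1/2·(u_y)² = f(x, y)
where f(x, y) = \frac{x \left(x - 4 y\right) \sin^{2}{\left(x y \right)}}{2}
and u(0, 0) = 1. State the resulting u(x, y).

Answer: u(x, y) = \cos{\left(x y \right)}

Derivation:
Substitute the ansatz u = A \cos{\left(x y \right)} into the left-hand side.
Derivatives of the ansatz:
  u_x = - A y \sin{\left(x y \right)}
  u_y = - A x \sin{\left(x y \right)}
Term by term:
  -2·u_x·u_y = - 2 A^{2} x y \sin^{2}{\left(x y \right)}
  1/2·(u_y)² = \frac{A^{2} x^{2} \sin^{2}{\left(x y \right)}}{2}
So the left-hand side equals
  \frac{A^{2} x^{2} \sin^{2}{\left(x y \right)}}{2} - 2 A^{2} x y \sin^{2}{\left(x y \right)}
This must equal f(x, y) identically; expanded, f = \frac{x^{2} \sin^{2}{\left(x y \right)}}{2} - 2 x y \sin^{2}{\left(x y \right)}.
Matching coefficients of the independent functions:
  [x^{2} \sin^{2}{\left(x y \right)}]:  \frac{A^{2}}{2} = \frac{1}{2}
  [x y \sin^{2}{\left(x y \right)}]:  - 2 A^{2} = -2
These equations allow (A) = (-1) or (1).
Impose the point condition(s):
  u(0, 0) = 1  ⟹  A = 1
Only A = 1 satisfies everything.
Hence u(x, y) = \cos{\left(x y \right)}.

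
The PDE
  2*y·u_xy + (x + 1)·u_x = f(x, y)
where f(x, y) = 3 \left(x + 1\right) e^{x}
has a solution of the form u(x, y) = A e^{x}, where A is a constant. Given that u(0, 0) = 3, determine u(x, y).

Substitute the ansatz u = A e^{x} into the left-hand side.
Derivatives of the ansatz:
  u_xy = 0
  u_x = A e^{x}
Term by term:
  2*y·u_xy = 0
  (x + 1)·u_x = A x e^{x} + A e^{x}
So the left-hand side equals
  A x e^{x} + A e^{x}
This must equal f(x, y) identically; expanded, f = 3 x e^{x} + 3 e^{x}.
Matching coefficients of the independent functions:
  [x e^{x}, e^{x}]:  A = 3
Solving: A = 3.
Check against the point condition:
  u(0, 0) = 3  ⟹  A = 3  ✓
Hence u(x, y) = 3 e^{x}.

Answer: u(x, y) = 3 e^{x}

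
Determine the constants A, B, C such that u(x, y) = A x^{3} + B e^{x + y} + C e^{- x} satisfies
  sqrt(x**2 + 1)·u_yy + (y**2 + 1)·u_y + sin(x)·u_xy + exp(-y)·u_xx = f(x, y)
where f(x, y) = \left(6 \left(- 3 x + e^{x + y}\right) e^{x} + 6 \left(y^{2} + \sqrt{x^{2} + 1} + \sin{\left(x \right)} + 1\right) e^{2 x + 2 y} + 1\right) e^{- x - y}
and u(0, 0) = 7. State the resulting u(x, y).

Substitute the ansatz u = A x^{3} + B e^{x + y} + C e^{- x} into the left-hand side.
Derivatives of the ansatz:
  u_yy = B e^{x} e^{y}
  u_y = B e^{x} e^{y}
  u_xy = B e^{x} e^{y}
  u_xx = 6 A x + B e^{x} e^{y} + C e^{- x}
Term by term:
  sqrt(x**2 + 1)·u_yy = B \sqrt{x^{2} + 1} e^{x} e^{y}
  (y**2 + 1)·u_y = B y^{2} e^{x} e^{y} + B e^{x} e^{y}
  sin(x)·u_xy = B e^{x} e^{y} \sin{\left(x \right)}
  exp(-y)·u_xx = 6 A x e^{- y} + B e^{x} + C e^{- x} e^{- y}
So the left-hand side equals
  6 A x e^{- y} + B y^{2} e^{x} e^{y} + B \sqrt{x^{2} + 1} e^{x} e^{y} + B e^{x} e^{y} \sin{\left(x \right)} + B e^{x} e^{y} + B e^{x} + C e^{- x} e^{- y}
This must equal f(x, y) identically; expanded, f = - 18 x e^{- y} + 6 y^{2} e^{x} e^{y} + 6 \sqrt{x^{2} + 1} e^{x} e^{y} + 6 e^{x} e^{y} \sin{\left(x \right)} + 6 e^{x} e^{y} + 6 e^{x} + e^{- x} e^{- y}.
Matching coefficients of the independent functions:
  [x e^{- y}]:  6 A = -18
  [e^{- x} e^{- y}]:  C = 1
  [e^{x} e^{y}, y^{2} e^{x} e^{y}, \sqrt{x^{2} + 1} e^{x} e^{y}, e^{x} e^{y} \sin{\left(x \right)}, …]:  B = 6
Solving: A = -3, B = 6, C = 1.
Check against the point condition:
  u(0, 0) = 7  ⟹  B + C = 7  ✓
Hence u(x, y) = - 3 x^{3} + 6 e^{x + y} + e^{- x}.

Answer: u(x, y) = - 3 x^{3} + 6 e^{x + y} + e^{- x}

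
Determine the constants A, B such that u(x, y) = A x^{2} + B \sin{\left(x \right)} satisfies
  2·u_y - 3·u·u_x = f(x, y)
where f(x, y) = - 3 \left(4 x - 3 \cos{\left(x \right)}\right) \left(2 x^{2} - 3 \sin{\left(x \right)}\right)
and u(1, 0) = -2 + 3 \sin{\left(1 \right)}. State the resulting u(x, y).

Answer: u(x, y) = - 2 x^{2} + 3 \sin{\left(x \right)}

Derivation:
Substitute the ansatz u = A x^{2} + B \sin{\left(x \right)} into the left-hand side.
Derivatives of the ansatz:
  u_y = 0
  u_x = 2 A x + B \cos{\left(x \right)}
Term by term:
  2·u_y = 0
  -3·u·u_x = - 6 A^{2} x^{3} - 3 A B x^{2} \cos{\left(x \right)} - 6 A B x \sin{\left(x \right)} - 3 B^{2} \sin{\left(x \right)} \cos{\left(x \right)}
So the left-hand side equals
  - 6 A^{2} x^{3} - 3 A B x^{2} \cos{\left(x \right)} - 6 A B x \sin{\left(x \right)} - 3 B^{2} \sin{\left(x \right)} \cos{\left(x \right)}
This must equal f(x, y) identically; expanded, f = - 24 x^{3} + 18 x^{2} \cos{\left(x \right)} + 36 x \sin{\left(x \right)} - 27 \sin{\left(x \right)} \cos{\left(x \right)}.
Matching coefficients of the independent functions:
  [x^{3}]:  - 6 A^{2} = -24
  [x \sin{\left(x \right)}]:  - 6 A B = 36
  [x^{2} \cos{\left(x \right)}]:  - 3 A B = 18
  [\sin{\left(x \right)} \cos{\left(x \right)}]:  - 3 B^{2} = -27
These equations allow (A, B) = (-2, 3) or (2, -3).
Impose the point condition(s):
  u(1, 0) = -2 + 3 \sin{\left(1 \right)}  ⟹  A + B \sin{\left(1 \right)} = -2 + 3 \sin{\left(1 \right)}
Only A = -2, B = 3 satisfies everything.
Hence u(x, y) = - 2 x^{2} + 3 \sin{\left(x \right)}.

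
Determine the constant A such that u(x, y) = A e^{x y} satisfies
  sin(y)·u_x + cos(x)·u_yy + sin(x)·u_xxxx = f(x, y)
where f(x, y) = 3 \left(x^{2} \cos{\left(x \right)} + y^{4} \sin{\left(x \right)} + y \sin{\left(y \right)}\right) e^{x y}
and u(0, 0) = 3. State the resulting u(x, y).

Answer: u(x, y) = 3 e^{x y}

Derivation:
Substitute the ansatz u = A e^{x y} into the left-hand side.
Derivatives of the ansatz:
  u_x = A y e^{x y}
  u_yy = A x^{2} e^{x y}
  u_xxxx = A y^{4} e^{x y}
Term by term:
  sin(y)·u_x = A y e^{x y} \sin{\left(y \right)}
  cos(x)·u_yy = A x^{2} e^{x y} \cos{\left(x \right)}
  sin(x)·u_xxxx = A y^{4} e^{x y} \sin{\left(x \right)}
So the left-hand side equals
  A x^{2} e^{x y} \cos{\left(x \right)} + A y^{4} e^{x y} \sin{\left(x \right)} + A y e^{x y} \sin{\left(y \right)}
This must equal f(x, y) identically; expanded, f = 3 x^{2} e^{x y} \cos{\left(x \right)} + 3 y^{4} e^{x y} \sin{\left(x \right)} + 3 y e^{x y} \sin{\left(y \right)}.
Matching coefficients of the independent functions:
  [x^{2} e^{x y} \cos{\left(x \right)}, y e^{x y} \sin{\left(y \right)}, y^{4} e^{x y} \sin{\left(x \right)}]:  A = 3
Solving: A = 3.
Check against the point condition:
  u(0, 0) = 3  ⟹  A = 3  ✓
Hence u(x, y) = 3 e^{x y}.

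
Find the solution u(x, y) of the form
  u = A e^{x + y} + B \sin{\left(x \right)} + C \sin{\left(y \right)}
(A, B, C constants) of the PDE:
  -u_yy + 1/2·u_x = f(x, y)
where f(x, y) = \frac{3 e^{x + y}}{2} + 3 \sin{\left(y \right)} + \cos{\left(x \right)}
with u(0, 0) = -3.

Substitute the ansatz u = A e^{x + y} + B \sin{\left(x \right)} + C \sin{\left(y \right)} into the left-hand side.
Derivatives of the ansatz:
  u_yy = A e^{x} e^{y} - C \sin{\left(y \right)}
  u_x = A e^{x} e^{y} + B \cos{\left(x \right)}
Term by term:
  -u_yy = - A e^{x} e^{y} + C \sin{\left(y \right)}
  1/2·u_x = \frac{A e^{x} e^{y}}{2} + \frac{B \cos{\left(x \right)}}{2}
So the left-hand side equals
  - \frac{A e^{x} e^{y}}{2} + \frac{B \cos{\left(x \right)}}{2} + C \sin{\left(y \right)}
This must equal f(x, y) identically; expanded, f = \frac{3 e^{x} e^{y}}{2} + 3 \sin{\left(y \right)} + \cos{\left(x \right)}.
Matching coefficients of the independent functions:
  [e^{x} e^{y}]:  - \frac{A}{2} = \frac{3}{2}
  [\sin{\left(y \right)}]:  C = 3
  [\cos{\left(x \right)}]:  \frac{B}{2} = 1
Solving: A = -3, B = 2, C = 3.
Check against the point condition:
  u(0, 0) = -3  ⟹  A = -3  ✓
Hence u(x, y) = - 3 e^{x + y} + 2 \sin{\left(x \right)} + 3 \sin{\left(y \right)}.

Answer: u(x, y) = - 3 e^{x + y} + 2 \sin{\left(x \right)} + 3 \sin{\left(y \right)}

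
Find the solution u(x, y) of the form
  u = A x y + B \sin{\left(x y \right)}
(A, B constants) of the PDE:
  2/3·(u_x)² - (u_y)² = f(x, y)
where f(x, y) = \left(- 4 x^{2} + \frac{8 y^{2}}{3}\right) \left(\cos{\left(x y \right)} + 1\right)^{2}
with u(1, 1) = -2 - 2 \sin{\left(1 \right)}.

Substitute the ansatz u = A x y + B \sin{\left(x y \right)} into the left-hand side.
Derivatives of the ansatz:
  u_x = A y + B y \cos{\left(x y \right)}
  u_y = A x + B x \cos{\left(x y \right)}
Term by term:
  2/3·(u_x)² = \frac{2 A^{2} y^{2}}{3} + \frac{4 A B y^{2} \cos{\left(x y \right)}}{3} + \frac{2 B^{2} y^{2} \cos^{2}{\left(x y \right)}}{3}
  -(u_y)² = - A^{2} x^{2} - 2 A B x^{2} \cos{\left(x y \right)} - B^{2} x^{2} \cos^{2}{\left(x y \right)}
So the left-hand side equals
  - A^{2} x^{2} + \frac{2 A^{2} y^{2}}{3} - 2 A B x^{2} \cos{\left(x y \right)} + \frac{4 A B y^{2} \cos{\left(x y \right)}}{3} - B^{2} x^{2} \cos^{2}{\left(x y \right)} + \frac{2 B^{2} y^{2} \cos^{2}{\left(x y \right)}}{3}
This must equal f(x, y) identically; expanded, f = - 4 x^{2} \cos^{2}{\left(x y \right)} - 8 x^{2} \cos{\left(x y \right)} - 4 x^{2} + \frac{8 y^{2} \cos^{2}{\left(x y \right)}}{3} + \frac{16 y^{2} \cos{\left(x y \right)}}{3} + \frac{8 y^{2}}{3}.
Matching coefficients of the independent functions:
  [x^{2}]:  - A^{2} = -4
  [y^{2}]:  \frac{2 A^{2}}{3} = \frac{8}{3}
  [x^{2} \cos{\left(x y \right)}]:  - 2 A B = -8
  [x^{2} \cos^{2}{\left(x y \right)}]:  - B^{2} = -4
  [y^{2} \cos{\left(x y \right)}]:  \frac{4 A B}{3} = \frac{16}{3}
  [y^{2} \cos^{2}{\left(x y \right)}]:  \frac{2 B^{2}}{3} = \frac{8}{3}
These equations allow (A, B) = (-2, -2) or (2, 2).
Impose the point condition(s):
  u(1, 1) = -2 - 2 \sin{\left(1 \right)}  ⟹  A + B \sin{\left(1 \right)} = -2 - 2 \sin{\left(1 \right)}
Only A = -2, B = -2 satisfies everything.
Hence u(x, y) = - 2 x y - 2 \sin{\left(x y \right)}.

Answer: u(x, y) = - 2 x y - 2 \sin{\left(x y \right)}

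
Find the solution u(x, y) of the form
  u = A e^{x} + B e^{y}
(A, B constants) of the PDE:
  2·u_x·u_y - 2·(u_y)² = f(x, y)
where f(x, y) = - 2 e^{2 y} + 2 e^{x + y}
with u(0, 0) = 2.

Substitute the ansatz u = A e^{x} + B e^{y} into the left-hand side.
Derivatives of the ansatz:
  u_x = A e^{x}
  u_y = B e^{y}
Term by term:
  2·u_x·u_y = 2 A B e^{x} e^{y}
  -2·(u_y)² = - 2 B^{2} e^{2 y}
So the left-hand side equals
  2 A B e^{x} e^{y} - 2 B^{2} e^{2 y}
This must equal f(x, y) identically; expanded, f = 2 e^{x} e^{y} - 2 e^{2 y}.
Matching coefficients of the independent functions:
  [e^{x} e^{y}]:  2 A B = 2
  [e^{2 y}]:  - 2 B^{2} = -2
These equations allow (A, B) = (-1, -1) or (1, 1).
Impose the point condition(s):
  u(0, 0) = 2  ⟹  A + B = 2
Only A = 1, B = 1 satisfies everything.
Hence u(x, y) = e^{x} + e^{y}.

Answer: u(x, y) = e^{x} + e^{y}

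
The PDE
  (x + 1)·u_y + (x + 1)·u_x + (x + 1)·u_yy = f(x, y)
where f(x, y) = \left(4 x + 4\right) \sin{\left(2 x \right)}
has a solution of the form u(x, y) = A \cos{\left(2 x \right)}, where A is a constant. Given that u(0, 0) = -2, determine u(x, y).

Substitute the ansatz u = A \cos{\left(2 x \right)} into the left-hand side.
Derivatives of the ansatz:
  u_y = 0
  u_x = - 2 A \sin{\left(2 x \right)}
  u_yy = 0
Term by term:
  (x + 1)·u_y = 0
  (x + 1)·u_x = - 2 A x \sin{\left(2 x \right)} - 2 A \sin{\left(2 x \right)}
  (x + 1)·u_yy = 0
So the left-hand side equals
  - 2 A x \sin{\left(2 x \right)} - 2 A \sin{\left(2 x \right)}
This must equal f(x, y) identically; expanded, f = 4 x \sin{\left(2 x \right)} + 4 \sin{\left(2 x \right)}.
Matching coefficients of the independent functions:
  [x \sin{\left(2 x \right)}, \sin{\left(2 x \right)}]:  - 2 A = 4
Solving: A = -2.
Check against the point condition:
  u(0, 0) = -2  ⟹  A = -2  ✓
Hence u(x, y) = - 2 \cos{\left(2 x \right)}.

Answer: u(x, y) = - 2 \cos{\left(2 x \right)}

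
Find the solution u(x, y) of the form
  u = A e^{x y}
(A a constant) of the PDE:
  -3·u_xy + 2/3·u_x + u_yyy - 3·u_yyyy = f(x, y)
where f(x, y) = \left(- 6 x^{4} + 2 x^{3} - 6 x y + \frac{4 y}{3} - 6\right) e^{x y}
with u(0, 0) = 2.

Substitute the ansatz u = A e^{x y} into the left-hand side.
Derivatives of the ansatz:
  u_xy = A x y e^{x y} + A e^{x y}
  u_x = A y e^{x y}
  u_yyy = A x^{3} e^{x y}
  u_yyyy = A x^{4} e^{x y}
Term by term:
  -3·u_xy = - 3 A x y e^{x y} - 3 A e^{x y}
  2/3·u_x = \frac{2 A y e^{x y}}{3}
  u_yyy = A x^{3} e^{x y}
  -3·u_yyyy = - 3 A x^{4} e^{x y}
So the left-hand side equals
  - 3 A x^{4} e^{x y} + A x^{3} e^{x y} - 3 A x y e^{x y} + \frac{2 A y e^{x y}}{3} - 3 A e^{x y}
This must equal f(x, y) identically; expanded, f = - 6 x^{4} e^{x y} + 2 x^{3} e^{x y} - 6 x y e^{x y} + \frac{4 y e^{x y}}{3} - 6 e^{x y}.
Matching coefficients of the independent functions:
  [x^{3} e^{x y}]:  A = 2
  [x^{4} e^{x y}, x y e^{x y}, e^{x y}]:  - 3 A = -6
  [y e^{x y}]:  \frac{2 A}{3} = \frac{4}{3}
Solving: A = 2.
Check against the point condition:
  u(0, 0) = 2  ⟹  A = 2  ✓
Hence u(x, y) = 2 e^{x y}.

Answer: u(x, y) = 2 e^{x y}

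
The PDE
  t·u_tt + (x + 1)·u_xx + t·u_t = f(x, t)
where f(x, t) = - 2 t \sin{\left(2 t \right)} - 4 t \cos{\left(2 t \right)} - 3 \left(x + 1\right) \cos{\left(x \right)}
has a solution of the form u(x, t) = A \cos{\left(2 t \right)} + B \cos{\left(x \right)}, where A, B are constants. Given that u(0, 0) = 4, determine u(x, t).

Substitute the ansatz u = A \cos{\left(2 t \right)} + B \cos{\left(x \right)} into the left-hand side.
Derivatives of the ansatz:
  u_tt = - 4 A \cos{\left(2 t \right)}
  u_xx = - B \cos{\left(x \right)}
  u_t = - 2 A \sin{\left(2 t \right)}
Term by term:
  t·u_tt = - 4 A t \cos{\left(2 t \right)}
  (x + 1)·u_xx = - B x \cos{\left(x \right)} - B \cos{\left(x \right)}
  t·u_t = - 2 A t \sin{\left(2 t \right)}
So the left-hand side equals
  - 2 A t \sin{\left(2 t \right)} - 4 A t \cos{\left(2 t \right)} - B x \cos{\left(x \right)} - B \cos{\left(x \right)}
This must equal f(x, t) identically; expanded, f = - 2 t \sin{\left(2 t \right)} - 4 t \cos{\left(2 t \right)} - 3 x \cos{\left(x \right)} - 3 \cos{\left(x \right)}.
Matching coefficients of the independent functions:
  [t \sin{\left(2 t \right)}]:  - 2 A = -2
  [t \cos{\left(2 t \right)}]:  - 4 A = -4
  [x \cos{\left(x \right)}, \cos{\left(x \right)}]:  - B = -3
Solving: A = 1, B = 3.
Check against the point condition:
  u(0, 0) = 4  ⟹  A + B = 4  ✓
Hence u(x, t) = \cos{\left(2 t \right)} + 3 \cos{\left(x \right)}.

Answer: u(x, t) = \cos{\left(2 t \right)} + 3 \cos{\left(x \right)}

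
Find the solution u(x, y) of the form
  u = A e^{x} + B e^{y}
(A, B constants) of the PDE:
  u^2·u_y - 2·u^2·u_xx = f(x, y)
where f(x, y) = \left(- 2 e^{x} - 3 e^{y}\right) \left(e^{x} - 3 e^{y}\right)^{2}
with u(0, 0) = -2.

Answer: u(x, y) = e^{x} - 3 e^{y}

Derivation:
Substitute the ansatz u = A e^{x} + B e^{y} into the left-hand side.
Derivatives of the ansatz:
  u_y = B e^{y}
  u_xx = A e^{x}
Term by term:
  u^2·u_y = A^{2} B e^{2 x} e^{y} + 2 A B^{2} e^{x} e^{2 y} + B^{3} e^{3 y}
  -2·u^2·u_xx = - 2 A^{3} e^{3 x} - 4 A^{2} B e^{2 x} e^{y} - 2 A B^{2} e^{x} e^{2 y}
So the left-hand side equals
  - 2 A^{3} e^{3 x} - 3 A^{2} B e^{2 x} e^{y} + B^{3} e^{3 y}
This must equal f(x, y) = \left(- 2 e^{x} - 3 e^{y}\right) \left(e^{x} - 3 e^{y}\right)^{2} identically.
Matching coefficients of the independent functions:
  [e^{2 x} e^{y}]:  - 3 A^{2} B = 9
  [e^{3 x}]:  - 2 A^{3} = -2
  [e^{3 y}]:  B^{3} = -27
Solving: A = 1, B = -3.
Check against the point condition:
  u(0, 0) = -2  ⟹  A + B = -2  ✓
Hence u(x, y) = e^{x} - 3 e^{y}.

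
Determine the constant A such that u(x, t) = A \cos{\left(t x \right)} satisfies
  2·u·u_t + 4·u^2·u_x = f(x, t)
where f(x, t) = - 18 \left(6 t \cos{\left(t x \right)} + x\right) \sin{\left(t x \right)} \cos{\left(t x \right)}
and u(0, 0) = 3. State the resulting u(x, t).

Substitute the ansatz u = A \cos{\left(t x \right)} into the left-hand side.
Derivatives of the ansatz:
  u_t = - A x \sin{\left(t x \right)}
  u_x = - A t \sin{\left(t x \right)}
Term by term:
  2·u·u_t = - 2 A^{2} x \sin{\left(t x \right)} \cos{\left(t x \right)}
  4·u^2·u_x = - 4 A^{3} t \sin{\left(t x \right)} \cos^{2}{\left(t x \right)}
So the left-hand side equals
  - 4 A^{3} t \sin{\left(t x \right)} \cos^{2}{\left(t x \right)} - 2 A^{2} x \sin{\left(t x \right)} \cos{\left(t x \right)}
This must equal f(x, t) identically; expanded, f = - 108 t \sin{\left(t x \right)} \cos^{2}{\left(t x \right)} - 18 x \sin{\left(t x \right)} \cos{\left(t x \right)}.
Matching coefficients of the independent functions:
  [t \sin{\left(t x \right)} \cos^{2}{\left(t x \right)}]:  - 4 A^{3} = -108
  [x \sin{\left(t x \right)} \cos{\left(t x \right)}]:  - 2 A^{2} = -18
Solving: A = 3.
Check against the point condition:
  u(0, 0) = 3  ⟹  A = 3  ✓
Hence u(x, t) = 3 \cos{\left(t x \right)}.

Answer: u(x, t) = 3 \cos{\left(t x \right)}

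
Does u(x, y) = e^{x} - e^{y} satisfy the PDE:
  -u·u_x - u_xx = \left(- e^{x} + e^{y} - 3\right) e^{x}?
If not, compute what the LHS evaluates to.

Answer: No, the LHS evaluates to \left(- e^{x} + e^{y} - 1\right) e^{x}

Derivation:
Evaluate each term of the left-hand side for u = e^{x} - e^{y}.
Derivatives:
  u_x = e^{x}
  u_xx = e^{x}
Terms:
  -u·u_x = \left(- e^{x} + e^{y}\right) e^{x}
  -u_xx = - e^{x}
Sum: LHS = \left(- e^{x} + e^{y} - 1\right) e^{x}
Given right-hand side: \left(- e^{x} + e^{y} - 3\right) e^{x}. Difference LHS − RHS = 2 e^{x} ≠ 0, so u is not a solution.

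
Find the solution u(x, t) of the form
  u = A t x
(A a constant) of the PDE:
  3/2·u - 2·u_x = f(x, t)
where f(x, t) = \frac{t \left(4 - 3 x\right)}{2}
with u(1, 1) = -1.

Substitute the ansatz u = A t x into the left-hand side.
Derivatives of the ansatz:
  u_x = A t
Term by term:
  3/2·u = \frac{3 A t x}{2}
  -2·u_x = - 2 A t
So the left-hand side equals
  \frac{3 A t x}{2} - 2 A t
This must equal f(x, t) identically; expanded, f = - \frac{3 t x}{2} + 2 t.
Matching coefficients of the independent functions:
  [t]:  - 2 A = 2
  [t x]:  \frac{3 A}{2} = - \frac{3}{2}
Solving: A = -1.
Check against the point condition:
  u(1, 1) = -1  ⟹  A = -1  ✓
Hence u(x, t) = - t x.

Answer: u(x, t) = - t x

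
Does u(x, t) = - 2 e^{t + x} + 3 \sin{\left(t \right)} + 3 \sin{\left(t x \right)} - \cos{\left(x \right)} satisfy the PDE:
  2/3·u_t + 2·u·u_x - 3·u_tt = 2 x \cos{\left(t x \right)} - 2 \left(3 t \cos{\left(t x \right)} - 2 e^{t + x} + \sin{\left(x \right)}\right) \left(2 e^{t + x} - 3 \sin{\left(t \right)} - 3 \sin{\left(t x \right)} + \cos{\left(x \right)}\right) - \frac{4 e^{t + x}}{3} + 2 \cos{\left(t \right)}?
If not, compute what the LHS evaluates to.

Answer: No, the LHS evaluates to 9 x^{2} \sin{\left(t x \right)} + 2 x \cos{\left(t x \right)} - 2 \left(3 t \cos{\left(t x \right)} - 2 e^{t + x} + \sin{\left(x \right)}\right) \left(2 e^{t + x} - 3 \sin{\left(t \right)} - 3 \sin{\left(t x \right)} + \cos{\left(x \right)}\right) + \frac{14 e^{t + x}}{3} + 9 \sin{\left(t \right)} + 2 \cos{\left(t \right)}

Derivation:
Evaluate each term of the left-hand side for u = - 2 e^{t + x} + 3 \sin{\left(t \right)} + 3 \sin{\left(t x \right)} - \cos{\left(x \right)}.
Derivatives:
  u_t = 3 x \cos{\left(t x \right)} - 2 e^{t} e^{x} + 3 \cos{\left(t \right)}
  u_x = 3 t \cos{\left(t x \right)} - 2 e^{t} e^{x} + \sin{\left(x \right)}
  u_tt = - 3 x^{2} \sin{\left(t x \right)} - 2 e^{t} e^{x} - 3 \sin{\left(t \right)}
Terms:
  2/3·u_t = 2 x \cos{\left(t x \right)} - \frac{4 e^{t + x}}{3} + 2 \cos{\left(t \right)}
  2·u·u_x = - 2 \left(3 t \cos{\left(t x \right)} - 2 e^{t + x} + \sin{\left(x \right)}\right) \left(2 e^{t + x} - 3 \sin{\left(t \right)} - 3 \sin{\left(t x \right)} + \cos{\left(x \right)}\right)
  -3·u_tt = 9 x^{2} \sin{\left(t x \right)} + 6 e^{t + x} + 9 \sin{\left(t \right)}
Sum: LHS = 9 x^{2} \sin{\left(t x \right)} + 2 x \cos{\left(t x \right)} - 2 \left(3 t \cos{\left(t x \right)} - 2 e^{t + x} + \sin{\left(x \right)}\right) \left(2 e^{t + x} - 3 \sin{\left(t \right)} - 3 \sin{\left(t x \right)} + \cos{\left(x \right)}\right) + \frac{14 e^{t + x}}{3} + 9 \sin{\left(t \right)} + 2 \cos{\left(t \right)}
Given right-hand side: 2 x \cos{\left(t x \right)} - 2 \left(3 t \cos{\left(t x \right)} - 2 e^{t + x} + \sin{\left(x \right)}\right) \left(2 e^{t + x} - 3 \sin{\left(t \right)} - 3 \sin{\left(t x \right)} + \cos{\left(x \right)}\right) - \frac{4 e^{t + x}}{3} + 2 \cos{\left(t \right)}. Difference LHS − RHS = 9 x^{2} \sin{\left(t x \right)} + 6 e^{t + x} + 9 \sin{\left(t \right)} ≠ 0, so u is not a solution.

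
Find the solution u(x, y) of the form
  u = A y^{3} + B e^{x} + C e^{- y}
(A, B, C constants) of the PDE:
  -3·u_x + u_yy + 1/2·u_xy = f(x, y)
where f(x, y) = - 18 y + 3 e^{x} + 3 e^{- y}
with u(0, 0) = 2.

Substitute the ansatz u = A y^{3} + B e^{x} + C e^{- y} into the left-hand side.
Derivatives of the ansatz:
  u_x = B e^{x}
  u_yy = 6 A y + C e^{- y}
  u_xy = 0
Term by term:
  -3·u_x = - 3 B e^{x}
  u_yy = 6 A y + C e^{- y}
  1/2·u_xy = 0
So the left-hand side equals
  6 A y - 3 B e^{x} + C e^{- y}
This must equal f(x, y) = - 18 y + 3 e^{x} + 3 e^{- y} identically.
Matching coefficients of the independent functions:
  [y]:  6 A = -18
  [e^{x}]:  - 3 B = 3
  [e^{- y}]:  C = 3
Solving: A = -3, B = -1, C = 3.
Check against the point condition:
  u(0, 0) = 2  ⟹  B + C = 2  ✓
Hence u(x, y) = - 3 y^{3} - e^{x} + 3 e^{- y}.

Answer: u(x, y) = - 3 y^{3} - e^{x} + 3 e^{- y}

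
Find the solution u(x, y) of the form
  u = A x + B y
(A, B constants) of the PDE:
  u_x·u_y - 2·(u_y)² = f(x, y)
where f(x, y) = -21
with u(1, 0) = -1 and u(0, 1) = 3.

Substitute the ansatz u = A x + B y into the left-hand side.
Derivatives of the ansatz:
  u_x = A
  u_y = B
Term by term:
  u_x·u_y = A B
  -2·(u_y)² = - 2 B^{2}
So the left-hand side equals
  A B - 2 B^{2}
This must equal f(x, y) = -21 identically.
Matching coefficients of the independent functions:
  [constant term]:  A B - 2 B^{2} = -21
These equations do not fix every constant; impose the point condition(s):
  u(1, 0) = -1  ⟹  A = -1
  u(0, 1) = 3  ⟹  B = 3
Solving the combined system: A = -1, B = 3.
Hence u(x, y) = - x + 3 y.

Answer: u(x, y) = - x + 3 y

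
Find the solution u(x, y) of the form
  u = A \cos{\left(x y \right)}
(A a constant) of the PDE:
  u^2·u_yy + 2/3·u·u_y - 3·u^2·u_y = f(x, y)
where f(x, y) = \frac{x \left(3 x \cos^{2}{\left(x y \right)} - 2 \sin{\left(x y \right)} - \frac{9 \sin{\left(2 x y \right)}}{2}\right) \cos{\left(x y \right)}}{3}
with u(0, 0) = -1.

Substitute the ansatz u = A \cos{\left(x y \right)} into the left-hand side.
Derivatives of the ansatz:
  u_yy = - A x^{2} \cos{\left(x y \right)}
  u_y = - A x \sin{\left(x y \right)}
Term by term:
  u^2·u_yy = - A^{3} x^{2} \cos^{3}{\left(x y \right)}
  2/3·u·u_y = - \frac{2 A^{2} x \sin{\left(x y \right)} \cos{\left(x y \right)}}{3}
  -3·u^2·u_y = 3 A^{3} x \sin{\left(x y \right)} \cos^{2}{\left(x y \right)}
So the left-hand side equals
  - A^{3} x^{2} \cos^{3}{\left(x y \right)} + 3 A^{3} x \sin{\left(x y \right)} \cos^{2}{\left(x y \right)} - \frac{2 A^{2} x \sin{\left(x y \right)} \cos{\left(x y \right)}}{3}
This must equal f(x, y) identically; expanded, f = x^{2} \cos^{3}{\left(x y \right)} - 3 x \sin{\left(x y \right)} \cos^{2}{\left(x y \right)} - \frac{2 x \sin{\left(x y \right)} \cos{\left(x y \right)}}{3}.
Matching coefficients of the independent functions:
  [x^{2} \cos^{3}{\left(x y \right)}]:  - A^{3} = 1
  [x \sin{\left(x y \right)} \cos{\left(x y \right)}]:  - \frac{2 A^{2}}{3} = - \frac{2}{3}
  [x \sin{\left(x y \right)} \cos^{2}{\left(x y \right)}]:  3 A^{3} = -3
Solving: A = -1.
Check against the point condition:
  u(0, 0) = -1  ⟹  A = -1  ✓
Hence u(x, y) = - \cos{\left(x y \right)}.

Answer: u(x, y) = - \cos{\left(x y \right)}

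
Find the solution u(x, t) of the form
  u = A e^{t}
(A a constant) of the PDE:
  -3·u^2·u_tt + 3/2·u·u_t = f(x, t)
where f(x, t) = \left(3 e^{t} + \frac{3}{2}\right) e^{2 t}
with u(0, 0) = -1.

Substitute the ansatz u = A e^{t} into the left-hand side.
Derivatives of the ansatz:
  u_tt = A e^{t}
  u_t = A e^{t}
Term by term:
  -3·u^2·u_tt = - 3 A^{3} e^{3 t}
  3/2·u·u_t = \frac{3 A^{2} e^{2 t}}{2}
So the left-hand side equals
  - 3 A^{3} e^{3 t} + \frac{3 A^{2} e^{2 t}}{2}
This must equal f(x, t) = \left(3 e^{t} + \frac{3}{2}\right) e^{2 t} identically.
Matching coefficients of the independent functions:
  [e^{2 t}]:  \frac{3 A^{2}}{2} = \frac{3}{2}
  [e^{3 t}]:  - 3 A^{3} = 3
Solving: A = -1.
Check against the point condition:
  u(0, 0) = -1  ⟹  A = -1  ✓
Hence u(x, t) = - e^{t}.

Answer: u(x, t) = - e^{t}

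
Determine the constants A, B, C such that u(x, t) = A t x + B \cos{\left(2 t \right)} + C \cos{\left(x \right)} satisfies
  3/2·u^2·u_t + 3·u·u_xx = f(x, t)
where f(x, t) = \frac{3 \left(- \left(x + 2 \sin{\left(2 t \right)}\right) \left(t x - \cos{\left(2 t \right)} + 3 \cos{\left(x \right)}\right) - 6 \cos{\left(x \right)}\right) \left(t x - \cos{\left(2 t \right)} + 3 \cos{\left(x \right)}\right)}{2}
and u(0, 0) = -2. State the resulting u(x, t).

Answer: u(x, t) = - t x + \cos{\left(2 t \right)} - 3 \cos{\left(x \right)}

Derivation:
Substitute the ansatz u = A t x + B \cos{\left(2 t \right)} + C \cos{\left(x \right)} into the left-hand side.
Derivatives of the ansatz:
  u_t = A x - 2 B \sin{\left(2 t \right)}
  u_xx = - C \cos{\left(x \right)}
Term by term:
  3/2·u^2·u_t = \frac{3 A^{3} t^{2} x^{3}}{2} - 3 A^{2} B t^{2} x^{2} \sin{\left(2 t \right)} + 3 A^{2} B t x^{2} \cos{\left(2 t \right)} + 3 A^{2} C t x^{2} \cos{\left(x \right)} - 6 A B^{2} t x \sin{\left(2 t \right)} \cos{\left(2 t \right)} + \frac{3 A B^{2} x \cos^{2}{\left(2 t \right)}}{2} - 6 A B C t x \sin{\left(2 t \right)} \cos{\left(x \right)} + 3 A B C x \cos{\left(2 t \right)} \cos{\left(x \right)} + \frac{3 A C^{2} x \cos^{2}{\left(x \right)}}{2} - 3 B^{3} \sin{\left(2 t \right)} \cos^{2}{\left(2 t \right)} - 6 B^{2} C \sin{\left(2 t \right)} \cos{\left(2 t \right)} \cos{\left(x \right)} - 3 B C^{2} \sin{\left(2 t \right)} \cos^{2}{\left(x \right)}
  3·u·u_xx = - 3 A C t x \cos{\left(x \right)} - 3 B C \cos{\left(2 t \right)} \cos{\left(x \right)} - 3 C^{2} \cos^{2}{\left(x \right)}
So the left-hand side equals
  \frac{3 A^{3} t^{2} x^{3}}{2} - 3 A^{2} B t^{2} x^{2} \sin{\left(2 t \right)} + 3 A^{2} B t x^{2} \cos{\left(2 t \right)} + 3 A^{2} C t x^{2} \cos{\left(x \right)} - 6 A B^{2} t x \sin{\left(2 t \right)} \cos{\left(2 t \right)} + \frac{3 A B^{2} x \cos^{2}{\left(2 t \right)}}{2} - 6 A B C t x \sin{\left(2 t \right)} \cos{\left(x \right)} + 3 A B C x \cos{\left(2 t \right)} \cos{\left(x \right)} + \frac{3 A C^{2} x \cos^{2}{\left(x \right)}}{2} - 3 A C t x \cos{\left(x \right)} - 3 B^{3} \sin{\left(2 t \right)} \cos^{2}{\left(2 t \right)} - 6 B^{2} C \sin{\left(2 t \right)} \cos{\left(2 t \right)} \cos{\left(x \right)} - 3 B C^{2} \sin{\left(2 t \right)} \cos^{2}{\left(x \right)} - 3 B C \cos{\left(2 t \right)} \cos{\left(x \right)} - 3 C^{2} \cos^{2}{\left(x \right)}
This must equal f(x, t) identically; expanded, f = - \frac{3 t^{2} x^{3}}{2} - 3 t^{2} x^{2} \sin{\left(2 t \right)} + 3 t x^{2} \cos{\left(2 t \right)} - 9 t x^{2} \cos{\left(x \right)} + 6 t x \sin{\left(2 t \right)} \cos{\left(2 t \right)} - 18 t x \sin{\left(2 t \right)} \cos{\left(x \right)} - 9 t x \cos{\left(x \right)} - \frac{3 x \cos^{2}{\left(2 t \right)}}{2} + 9 x \cos{\left(2 t \right)} \cos{\left(x \right)} - \frac{27 x \cos^{2}{\left(x \right)}}{2} - 3 \sin{\left(2 t \right)} \cos^{2}{\left(2 t \right)} + 18 \sin{\left(2 t \right)} \cos{\left(2 t \right)} \cos{\left(x \right)} - 27 \sin{\left(2 t \right)} \cos^{2}{\left(x \right)} + 9 \cos{\left(2 t \right)} \cos{\left(x \right)} - 27 \cos^{2}{\left(x \right)}.
Matching coefficients of the independent functions:
(each divided by its leading coefficient; functions giving the same equation are listed together)
  [t^{2} x^{3}]:  A^{3} + 1 = 0
  [x \cos^{2}{\left(2 t \right)}, t x \sin{\left(2 t \right)} \cos{\left(2 t \right)}]:  A B^{2} + 1 = 0
  [x \cos^{2}{\left(x \right)}]:  A C^{2} + 9 = 0
  [\sin{\left(2 t \right)} \cos^{2}{\left(2 t \right)}]:  B^{3} - 1 = 0
  [\sin{\left(2 t \right)} \cos^{2}{\left(x \right)}]:  B C^{2} - 9 = 0
  [\cos{\left(2 t \right)} \cos{\left(x \right)}]:  B C + 3 = 0
  [t x \cos{\left(x \right)}]:  A C - 3 = 0
  [t x^{2} \cos{\left(2 t \right)}, t^{2} x^{2} \sin{\left(2 t \right)}]:  A^{2} B - 1 = 0
  [t x^{2} \cos{\left(x \right)}]:  A^{2} C + 3 = 0
  [x \cos{\left(2 t \right)} \cos{\left(x \right)}, t x \sin{\left(2 t \right)} \cos{\left(x \right)}]:  A B C - 3 = 0
  [\sin{\left(2 t \right)} \cos{\left(2 t \right)} \cos{\left(x \right)}]:  B^{2} C + 3 = 0
  [\cos^{2}{\left(x \right)}]:  C^{2} - 9 = 0
Solving: A = -1, B = 1, C = -3.
Check against the point condition:
  u(0, 0) = -2  ⟹  B + C = -2  ✓
Hence u(x, t) = - t x + \cos{\left(2 t \right)} - 3 \cos{\left(x \right)}.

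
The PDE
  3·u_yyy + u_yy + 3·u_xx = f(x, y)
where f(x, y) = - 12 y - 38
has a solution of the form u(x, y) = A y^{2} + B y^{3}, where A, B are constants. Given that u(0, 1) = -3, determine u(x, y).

Answer: u(x, y) = - 2 y^{3} - y^{2}

Derivation:
Substitute the ansatz u = A y^{2} + B y^{3} into the left-hand side.
Derivatives of the ansatz:
  u_yyy = 6 B
  u_yy = 2 A + 6 B y
  u_xx = 0
Term by term:
  3·u_yyy = 18 B
  u_yy = 2 A + 6 B y
  3·u_xx = 0
So the left-hand side equals
  2 A + 6 B y + 18 B
This must equal f(x, y) = - 12 y - 38 identically.
Matching coefficients of the independent functions:
  [constant term]:  2 A + 18 B = -38
  [y]:  6 B = -12
Solving: A = -1, B = -2.
Check against the point condition:
  u(0, 1) = -3  ⟹  A + B = -3  ✓
Hence u(x, y) = - 2 y^{3} - y^{2}.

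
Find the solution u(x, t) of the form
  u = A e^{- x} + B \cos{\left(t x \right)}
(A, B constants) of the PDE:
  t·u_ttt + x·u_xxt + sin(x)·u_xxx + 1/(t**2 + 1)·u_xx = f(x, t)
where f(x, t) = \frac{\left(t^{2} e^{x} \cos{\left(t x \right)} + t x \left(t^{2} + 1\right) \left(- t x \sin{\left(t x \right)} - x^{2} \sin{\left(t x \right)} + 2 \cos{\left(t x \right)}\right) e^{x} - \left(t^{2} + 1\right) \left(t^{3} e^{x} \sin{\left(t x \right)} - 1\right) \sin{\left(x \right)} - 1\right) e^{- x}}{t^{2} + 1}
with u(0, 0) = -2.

Substitute the ansatz u = A e^{- x} + B \cos{\left(t x \right)} into the left-hand side.
Derivatives of the ansatz:
  u_ttt = B x^{3} \sin{\left(t x \right)}
  u_xxt = B t^{2} x \sin{\left(t x \right)} - 2 B t \cos{\left(t x \right)}
  u_xxx = - A e^{- x} + B t^{3} \sin{\left(t x \right)}
  u_xx = A e^{- x} - B t^{2} \cos{\left(t x \right)}
Term by term:
  t·u_ttt = B t x^{3} \sin{\left(t x \right)}
  x·u_xxt = B t^{2} x^{2} \sin{\left(t x \right)} - 2 B t x \cos{\left(t x \right)}
  sin(x)·u_xxx = - A e^{- x} \sin{\left(x \right)} + B t^{3} \sin{\left(x \right)} \sin{\left(t x \right)}
  1/(t**2 + 1)·u_xx = \frac{A}{t^{2} e^{x} + e^{x}} - \frac{B t^{2} \cos{\left(t x \right)}}{t^{2} + 1}
So the left-hand side equals
  - A e^{- x} \sin{\left(x \right)} + \frac{A}{t^{2} e^{x} + e^{x}} + B t^{3} \sin{\left(x \right)} \sin{\left(t x \right)} + B t^{2} x^{2} \sin{\left(t x \right)} - \frac{B t^{2} \cos{\left(t x \right)}}{t^{2} + 1} + B t x^{3} \sin{\left(t x \right)} - 2 B t x \cos{\left(t x \right)}
This must equal f(x, t) identically; expanded, f = - t^{3} \sin{\left(x \right)} \sin{\left(t x \right)} - t^{2} x^{2} \sin{\left(t x \right)} + \frac{t^{2} \cos{\left(t x \right)}}{t^{2} + 1} - t x^{3} \sin{\left(t x \right)} + 2 t x \cos{\left(t x \right)} + e^{- x} \sin{\left(x \right)} - \frac{1}{t^{2} e^{x} + e^{x}}.
Matching coefficients of the independent functions:
  [e^{- x} \sin{\left(x \right)}]:  - A = 1
  [t x \cos{\left(t x \right)}]:  - 2 B = 2
  [t x^{3} \sin{\left(t x \right)}, t^{2} x^{2} \sin{\left(t x \right)}, t^{3} \sin{\left(x \right)} \sin{\left(t x \right)}]:  B = -1
  [\frac{t^{2} \cos{\left(t x \right)}}{t^{2} + 1}]:  - B = 1
  [\frac{1}{t^{2} e^{x} + e^{x}}]:  A = -1
Solving: A = -1, B = -1.
Check against the point condition:
  u(0, 0) = -2  ⟹  A + B = -2  ✓
Hence u(x, t) = - \cos{\left(t x \right)} - e^{- x}.

Answer: u(x, t) = - \cos{\left(t x \right)} - e^{- x}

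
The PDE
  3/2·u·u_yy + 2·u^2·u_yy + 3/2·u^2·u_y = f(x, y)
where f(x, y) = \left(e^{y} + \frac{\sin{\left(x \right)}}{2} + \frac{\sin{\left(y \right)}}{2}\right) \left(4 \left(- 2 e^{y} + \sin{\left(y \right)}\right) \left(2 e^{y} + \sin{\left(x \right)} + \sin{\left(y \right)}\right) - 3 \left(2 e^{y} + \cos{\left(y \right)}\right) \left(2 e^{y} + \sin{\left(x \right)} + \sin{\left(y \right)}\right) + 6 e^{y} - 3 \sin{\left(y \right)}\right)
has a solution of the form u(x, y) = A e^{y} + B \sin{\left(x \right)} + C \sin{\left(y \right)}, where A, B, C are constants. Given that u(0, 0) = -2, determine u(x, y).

Substitute the ansatz u = A e^{y} + B \sin{\left(x \right)} + C \sin{\left(y \right)} into the left-hand side.
Derivatives of the ansatz:
  u_yy = A e^{y} - C \sin{\left(y \right)}
  u_y = A e^{y} + C \cos{\left(y \right)}
Term by term:
  3/2·u·u_yy = \frac{3 A^{2} e^{2 y}}{2} + \frac{3 A B e^{y} \sin{\left(x \right)}}{2} - \frac{3 B C \sin{\left(x \right)} \sin{\left(y \right)}}{2} - \frac{3 C^{2} \sin^{2}{\left(y \right)}}{2}
  2·u^2·u_yy = 2 A^{3} e^{3 y} + 4 A^{2} B e^{2 y} \sin{\left(x \right)} + 2 A^{2} C e^{2 y} \sin{\left(y \right)} + 2 A B^{2} e^{y} \sin^{2}{\left(x \right)} - 2 A C^{2} e^{y} \sin^{2}{\left(y \right)} - 2 B^{2} C \sin^{2}{\left(x \right)} \sin{\left(y \right)} - 4 B C^{2} \sin{\left(x \right)} \sin^{2}{\left(y \right)} - 2 C^{3} \sin^{3}{\left(y \right)}
  3/2·u^2·u_y = \frac{3 A^{3} e^{3 y}}{2} + 3 A^{2} B e^{2 y} \sin{\left(x \right)} + 3 A^{2} C e^{2 y} \sin{\left(y \right)} + \frac{3 A^{2} C e^{2 y} \cos{\left(y \right)}}{2} + \frac{3 A B^{2} e^{y} \sin^{2}{\left(x \right)}}{2} + 3 A B C e^{y} \sin{\left(x \right)} \sin{\left(y \right)} + 3 A B C e^{y} \sin{\left(x \right)} \cos{\left(y \right)} + \frac{3 A C^{2} e^{y} \sin^{2}{\left(y \right)}}{2} + 3 A C^{2} e^{y} \sin{\left(y \right)} \cos{\left(y \right)} + \frac{3 B^{2} C \sin^{2}{\left(x \right)} \cos{\left(y \right)}}{2} + 3 B C^{2} \sin{\left(x \right)} \sin{\left(y \right)} \cos{\left(y \right)} + \frac{3 C^{3} \sin^{2}{\left(y \right)} \cos{\left(y \right)}}{2}
So the left-hand side equals
  \frac{7 A^{3} e^{3 y}}{2} + 7 A^{2} B e^{2 y} \sin{\left(x \right)} + 5 A^{2} C e^{2 y} \sin{\left(y \right)} + \frac{3 A^{2} C e^{2 y} \cos{\left(y \right)}}{2} + \frac{3 A^{2} e^{2 y}}{2} + \frac{7 A B^{2} e^{y} \sin^{2}{\left(x \right)}}{2} + 3 A B C e^{y} \sin{\left(x \right)} \sin{\left(y \right)} + 3 A B C e^{y} \sin{\left(x \right)} \cos{\left(y \right)} + \frac{3 A B e^{y} \sin{\left(x \right)}}{2} - \frac{A C^{2} e^{y} \sin^{2}{\left(y \right)}}{2} + 3 A C^{2} e^{y} \sin{\left(y \right)} \cos{\left(y \right)} - 2 B^{2} C \sin^{2}{\left(x \right)} \sin{\left(y \right)} + \frac{3 B^{2} C \sin^{2}{\left(x \right)} \cos{\left(y \right)}}{2} - 4 B C^{2} \sin{\left(x \right)} \sin^{2}{\left(y \right)} + 3 B C^{2} \sin{\left(x \right)} \sin{\left(y \right)} \cos{\left(y \right)} - \frac{3 B C \sin{\left(x \right)} \sin{\left(y \right)}}{2} - 2 C^{3} \sin^{3}{\left(y \right)} + \frac{3 C^{3} \sin^{2}{\left(y \right)} \cos{\left(y \right)}}{2} - \frac{3 C^{2} \sin^{2}{\left(y \right)}}{2}
This must equal f(x, y) identically; expanded, f = - 28 e^{3 y} - 28 e^{2 y} \sin{\left(x \right)} - 20 e^{2 y} \sin{\left(y \right)} - 6 e^{2 y} \cos{\left(y \right)} + 6 e^{2 y} - 7 e^{y} \sin^{2}{\left(x \right)} - 6 e^{y} \sin{\left(x \right)} \sin{\left(y \right)} - 6 e^{y} \sin{\left(x \right)} \cos{\left(y \right)} + 3 e^{y} \sin{\left(x \right)} + e^{y} \sin^{2}{\left(y \right)} - 6 e^{y} \sin{\left(y \right)} \cos{\left(y \right)} + 2 \sin^{2}{\left(x \right)} \sin{\left(y \right)} - \frac{3 \sin^{2}{\left(x \right)} \cos{\left(y \right)}}{2} + 4 \sin{\left(x \right)} \sin^{2}{\left(y \right)} - 3 \sin{\left(x \right)} \sin{\left(y \right)} \cos{\left(y \right)} - \frac{3 \sin{\left(x \right)} \sin{\left(y \right)}}{2} + 2 \sin^{3}{\left(y \right)} - \frac{3 \sin^{2}{\left(y \right)} \cos{\left(y \right)}}{2} - \frac{3 \sin^{2}{\left(y \right)}}{2}.
Matching coefficients of the independent functions:
(each divided by its leading coefficient; functions giving the same equation are listed together)
  [e^{y} \sin{\left(x \right)}]:  A B - 2 = 0
  [e^{y} \sin^{2}{\left(x \right)}]:  A B^{2} + 2 = 0
  [e^{y} \sin^{2}{\left(y \right)}, e^{y} \sin{\left(y \right)} \cos{\left(y \right)}]:  A C^{2} + 2 = 0
  [e^{2 y} \sin{\left(x \right)}]:  A^{2} B + 4 = 0
  [e^{2 y} \sin{\left(y \right)}, e^{2 y} \cos{\left(y \right)}]:  A^{2} C + 4 = 0
  [\sin{\left(x \right)} \sin{\left(y \right)}]:  B C - 1 = 0
  [\sin{\left(x \right)} \sin^{2}{\left(y \right)}, \sin{\left(x \right)} \sin{\left(y \right)} \cos{\left(y \right)}]:  B C^{2} + 1 = 0
  [\sin^{2}{\left(x \right)} \sin{\left(y \right)}, \sin^{2}{\left(x \right)} \cos{\left(y \right)}]:  B^{2} C + 1 = 0
  [\sin^{2}{\left(y \right)} \cos{\left(y \right)}, \sin^{3}{\left(y \right)}]:  C^{3} + 1 = 0
  [e^{y} \sin{\left(x \right)} \sin{\left(y \right)}, e^{y} \sin{\left(x \right)} \cos{\left(y \right)}]:  A B C + 2 = 0
  [e^{2 y}]:  A^{2} - 4 = 0
  [e^{3 y}]:  A^{3} + 8 = 0
  [\sin^{2}{\left(y \right)}]:  C^{2} - 1 = 0
Solving: A = -2, B = -1, C = -1.
Check against the point condition:
  u(0, 0) = -2  ⟹  A = -2  ✓
Hence u(x, y) = - 2 e^{y} - \sin{\left(x \right)} - \sin{\left(y \right)}.

Answer: u(x, y) = - 2 e^{y} - \sin{\left(x \right)} - \sin{\left(y \right)}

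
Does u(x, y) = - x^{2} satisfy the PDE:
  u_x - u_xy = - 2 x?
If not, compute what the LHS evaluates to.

Evaluate each term of the left-hand side for u = - x^{2}.
Derivatives:
  u_x = - 2 x
  u_xy = 0
Terms:
  u_x = - 2 x
  -u_xy = 0
Sum: LHS = - 2 x
This is exactly the given right-hand side, so u is a solution.

Answer: Yes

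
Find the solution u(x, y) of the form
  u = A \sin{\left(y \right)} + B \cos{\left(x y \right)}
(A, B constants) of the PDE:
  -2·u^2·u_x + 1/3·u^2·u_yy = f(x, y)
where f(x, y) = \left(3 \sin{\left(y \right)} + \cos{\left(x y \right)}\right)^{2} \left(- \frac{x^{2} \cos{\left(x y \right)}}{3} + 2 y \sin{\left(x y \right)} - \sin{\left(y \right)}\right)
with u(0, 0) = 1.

Answer: u(x, y) = 3 \sin{\left(y \right)} + \cos{\left(x y \right)}

Derivation:
Substitute the ansatz u = A \sin{\left(y \right)} + B \cos{\left(x y \right)} into the left-hand side.
Derivatives of the ansatz:
  u_x = - B y \sin{\left(x y \right)}
  u_yy = - A \sin{\left(y \right)} - B x^{2} \cos{\left(x y \right)}
Term by term:
  -2·u^2·u_x = 2 A^{2} B y \sin^{2}{\left(y \right)} \sin{\left(x y \right)} + 4 A B^{2} y \sin{\left(y \right)} \sin{\left(x y \right)} \cos{\left(x y \right)} + 2 B^{3} y \sin{\left(x y \right)} \cos^{2}{\left(x y \right)}
  1/3·u^2·u_yy = - \frac{A^{3} \sin^{3}{\left(y \right)}}{3} - \frac{A^{2} B x^{2} \sin^{2}{\left(y \right)} \cos{\left(x y \right)}}{3} - \frac{2 A^{2} B \sin^{2}{\left(y \right)} \cos{\left(x y \right)}}{3} - \frac{2 A B^{2} x^{2} \sin{\left(y \right)} \cos^{2}{\left(x y \right)}}{3} - \frac{A B^{2} \sin{\left(y \right)} \cos^{2}{\left(x y \right)}}{3} - \frac{B^{3} x^{2} \cos^{3}{\left(x y \right)}}{3}
So the left-hand side equals
  - \frac{A^{3} \sin^{3}{\left(y \right)}}{3} - \frac{A^{2} B x^{2} \sin^{2}{\left(y \right)} \cos{\left(x y \right)}}{3} + 2 A^{2} B y \sin^{2}{\left(y \right)} \sin{\left(x y \right)} - \frac{2 A^{2} B \sin^{2}{\left(y \right)} \cos{\left(x y \right)}}{3} - \frac{2 A B^{2} x^{2} \sin{\left(y \right)} \cos^{2}{\left(x y \right)}}{3} + 4 A B^{2} y \sin{\left(y \right)} \sin{\left(x y \right)} \cos{\left(x y \right)} - \frac{A B^{2} \sin{\left(y \right)} \cos^{2}{\left(x y \right)}}{3} - \frac{B^{3} x^{2} \cos^{3}{\left(x y \right)}}{3} + 2 B^{3} y \sin{\left(x y \right)} \cos^{2}{\left(x y \right)}
This must equal f(x, y) identically; expanded, f = - 3 x^{2} \sin^{2}{\left(y \right)} \cos{\left(x y \right)} - 2 x^{2} \sin{\left(y \right)} \cos^{2}{\left(x y \right)} - \frac{x^{2} \cos^{3}{\left(x y \right)}}{3} + 18 y \sin^{2}{\left(y \right)} \sin{\left(x y \right)} + 12 y \sin{\left(y \right)} \sin{\left(x y \right)} \cos{\left(x y \right)} + 2 y \sin{\left(x y \right)} \cos^{2}{\left(x y \right)} - 9 \sin^{3}{\left(y \right)} - 6 \sin^{2}{\left(y \right)} \cos{\left(x y \right)} - \sin{\left(y \right)} \cos^{2}{\left(x y \right)}.
Matching coefficients of the independent functions:
  [x^{2} \cos^{3}{\left(x y \right)}]:  - \frac{B^{3}}{3} = - \frac{1}{3}
  [\sin{\left(y \right)} \cos^{2}{\left(x y \right)}]:  - \frac{A B^{2}}{3} = -1
  [\sin^{2}{\left(y \right)} \cos{\left(x y \right)}]:  - \frac{2 A^{2} B}{3} = -6
  [x^{2} \sin{\left(y \right)} \cos^{2}{\left(x y \right)}]:  - \frac{2 A B^{2}}{3} = -2
  [x^{2} \sin^{2}{\left(y \right)} \cos{\left(x y \right)}]:  - \frac{A^{2} B}{3} = -3
  [y \sin^{2}{\left(y \right)} \sin{\left(x y \right)}]:  2 A^{2} B = 18
  [y \sin{\left(x y \right)} \cos^{2}{\left(x y \right)}]:  2 B^{3} = 2
  [y \sin{\left(y \right)} \sin{\left(x y \right)} \cos{\left(x y \right)}]:  4 A B^{2} = 12
  [\sin^{3}{\left(y \right)}]:  - \frac{A^{3}}{3} = -9
Solving: A = 3, B = 1.
Check against the point condition:
  u(0, 0) = 1  ⟹  B = 1  ✓
Hence u(x, y) = 3 \sin{\left(y \right)} + \cos{\left(x y \right)}.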